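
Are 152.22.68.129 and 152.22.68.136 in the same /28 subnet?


Mask: 255.255.255.240
152.22.68.129 AND mask = 152.22.68.128
152.22.68.136 AND mask = 152.22.68.128
Yes, same subnet (152.22.68.128)


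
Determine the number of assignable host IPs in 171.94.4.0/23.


Host bits = 32 - 23 = 9
Total addresses = 2^9 = 512
Usable = total - 2 (network and broadcast)
Usable hosts: 510


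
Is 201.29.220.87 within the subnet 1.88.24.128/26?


Subnet network: 1.88.24.128
Test IP AND mask: 201.29.220.64
No, 201.29.220.87 is not in 1.88.24.128/26


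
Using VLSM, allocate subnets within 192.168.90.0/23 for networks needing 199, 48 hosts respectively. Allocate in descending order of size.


199 hosts -> /24 (254 usable): 192.168.90.0/24
48 hosts -> /26 (62 usable): 192.168.91.0/26
Allocation: 192.168.90.0/24 (199 hosts, 254 usable); 192.168.91.0/26 (48 hosts, 62 usable)


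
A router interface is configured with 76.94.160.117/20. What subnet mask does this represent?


/20 means 20 network bits, 12 host bits
Binary: 11111111111111111111000000000000
Mask: 255.255.240.0


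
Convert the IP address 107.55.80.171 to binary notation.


107 = 01101011
55 = 00110111
80 = 01010000
171 = 10101011
Binary: 01101011.00110111.01010000.10101011


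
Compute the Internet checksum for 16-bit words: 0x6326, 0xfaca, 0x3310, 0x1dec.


Sum all words (with carry folding):
+ 0x6326 = 0x6326
+ 0xfaca = 0x5df1
+ 0x3310 = 0x9101
+ 0x1dec = 0xaeed
One's complement: ~0xaeed
Checksum = 0x5112


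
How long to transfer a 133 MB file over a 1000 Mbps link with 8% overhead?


Effective throughput = 1000 * (1 - 8/100) = 920 Mbps
File size in Mb = 133 * 8 = 1064 Mb
Time = 1064 / 920
Time = 1.1565 seconds


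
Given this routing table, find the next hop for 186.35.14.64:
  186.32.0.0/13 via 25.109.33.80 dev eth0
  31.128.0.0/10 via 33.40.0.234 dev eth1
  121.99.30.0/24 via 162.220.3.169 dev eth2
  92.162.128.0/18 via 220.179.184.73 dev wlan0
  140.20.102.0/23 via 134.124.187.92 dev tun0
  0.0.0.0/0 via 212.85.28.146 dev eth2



Longest prefix match for 186.35.14.64:
  /13 186.32.0.0: MATCH
  /10 31.128.0.0: no
  /24 121.99.30.0: no
  /18 92.162.128.0: no
  /23 140.20.102.0: no
  /0 0.0.0.0: MATCH
Selected: next-hop 25.109.33.80 via eth0 (matched /13)


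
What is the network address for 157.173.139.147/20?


IP:   10011101.10101101.10001011.10010011
Mask: 11111111.11111111.11110000.00000000
AND operation:
Net:  10011101.10101101.10000000.00000000
Network: 157.173.128.0/20


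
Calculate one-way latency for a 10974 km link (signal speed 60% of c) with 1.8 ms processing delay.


Speed = 0.6 * 3e5 km/s = 180000 km/s
Propagation delay = 10974 / 180000 = 0.061 s = 60.9667 ms
Processing delay = 1.8 ms
Total one-way latency = 62.7667 ms


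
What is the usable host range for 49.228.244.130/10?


Network: 49.192.0.0
Broadcast: 49.255.255.255
First usable = network + 1
Last usable = broadcast - 1
Range: 49.192.0.1 to 49.255.255.254


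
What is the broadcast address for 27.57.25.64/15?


Network: 27.56.0.0/15
Host bits = 17
Set all host bits to 1:
Broadcast: 27.57.255.255


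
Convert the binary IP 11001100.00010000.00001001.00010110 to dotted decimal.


11001100 = 204
00010000 = 16
00001001 = 9
00010110 = 22
IP: 204.16.9.22


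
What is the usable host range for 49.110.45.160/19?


Network: 49.110.32.0
Broadcast: 49.110.63.255
First usable = network + 1
Last usable = broadcast - 1
Range: 49.110.32.1 to 49.110.63.254


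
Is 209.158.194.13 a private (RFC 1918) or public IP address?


RFC 1918 private ranges:
  10.0.0.0/8 (10.0.0.0 - 10.255.255.255)
  172.16.0.0/12 (172.16.0.0 - 172.31.255.255)
  192.168.0.0/16 (192.168.0.0 - 192.168.255.255)
Public (not in any RFC 1918 range)


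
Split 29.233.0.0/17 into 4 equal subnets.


New prefix = 17 + 2 = 19
Each subnet has 8192 addresses
  29.233.0.0/19
  29.233.32.0/19
  29.233.64.0/19
  29.233.96.0/19
Subnets: 29.233.0.0/19, 29.233.32.0/19, 29.233.64.0/19, 29.233.96.0/19


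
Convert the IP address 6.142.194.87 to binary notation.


6 = 00000110
142 = 10001110
194 = 11000010
87 = 01010111
Binary: 00000110.10001110.11000010.01010111


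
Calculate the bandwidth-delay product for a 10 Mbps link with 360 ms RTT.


BDP = bandwidth * RTT
= 10 Mbps * 360 ms
= 10 * 1e6 * 360 / 1000 bits
= 3600000 bits
= 450000 bytes
= 439.4531 KB
BDP = 3600000 bits (450000 bytes)


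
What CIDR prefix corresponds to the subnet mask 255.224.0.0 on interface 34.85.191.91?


Binary: 11111111.11100000.00000000.00000000
Count leading 1s
Prefix: /11


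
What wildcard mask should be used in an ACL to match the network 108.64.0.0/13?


Subnet mask: 255.248.0.0
Wildcard = 255.255.255.255 - subnet mask
255 - 255 = 0
255 - 248 = 7
255 - 0 = 255
255 - 0 = 255
Wildcard: 0.7.255.255


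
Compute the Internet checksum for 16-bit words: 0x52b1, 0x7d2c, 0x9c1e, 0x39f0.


Sum all words (with carry folding):
+ 0x52b1 = 0x52b1
+ 0x7d2c = 0xcfdd
+ 0x9c1e = 0x6bfc
+ 0x39f0 = 0xa5ec
One's complement: ~0xa5ec
Checksum = 0x5a13


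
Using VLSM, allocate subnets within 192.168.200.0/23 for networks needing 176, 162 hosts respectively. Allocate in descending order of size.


176 hosts -> /24 (254 usable): 192.168.200.0/24
162 hosts -> /24 (254 usable): 192.168.201.0/24
Allocation: 192.168.200.0/24 (176 hosts, 254 usable); 192.168.201.0/24 (162 hosts, 254 usable)


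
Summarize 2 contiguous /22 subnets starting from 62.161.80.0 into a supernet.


Original prefix: /22
Number of subnets: 2 = 2^1
New prefix = 22 - 1 = 21
Supernet: 62.161.80.0/21


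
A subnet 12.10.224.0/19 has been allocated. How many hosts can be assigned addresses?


Host bits = 32 - 19 = 13
Total addresses = 2^13 = 8192
Usable = total - 2 (network and broadcast)
Usable hosts: 8190


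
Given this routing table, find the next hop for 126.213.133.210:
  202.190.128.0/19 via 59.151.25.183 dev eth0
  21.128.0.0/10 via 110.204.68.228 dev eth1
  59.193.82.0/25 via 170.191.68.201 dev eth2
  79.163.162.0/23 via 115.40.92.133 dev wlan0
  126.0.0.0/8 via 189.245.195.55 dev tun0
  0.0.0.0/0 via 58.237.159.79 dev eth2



Longest prefix match for 126.213.133.210:
  /19 202.190.128.0: no
  /10 21.128.0.0: no
  /25 59.193.82.0: no
  /23 79.163.162.0: no
  /8 126.0.0.0: MATCH
  /0 0.0.0.0: MATCH
Selected: next-hop 189.245.195.55 via tun0 (matched /8)


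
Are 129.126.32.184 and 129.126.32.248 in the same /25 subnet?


Mask: 255.255.255.128
129.126.32.184 AND mask = 129.126.32.128
129.126.32.248 AND mask = 129.126.32.128
Yes, same subnet (129.126.32.128)


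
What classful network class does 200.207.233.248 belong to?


First octet: 200
Binary: 11001000
110xxxxx -> Class C (192-223)
Class C, default mask 255.255.255.0 (/24)


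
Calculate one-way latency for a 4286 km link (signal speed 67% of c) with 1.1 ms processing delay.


Speed = 0.67 * 3e5 km/s = 201000 km/s
Propagation delay = 4286 / 201000 = 0.0213 s = 21.3234 ms
Processing delay = 1.1 ms
Total one-way latency = 22.4234 ms


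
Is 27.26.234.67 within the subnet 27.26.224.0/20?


Subnet network: 27.26.224.0
Test IP AND mask: 27.26.224.0
Yes, 27.26.234.67 is in 27.26.224.0/20


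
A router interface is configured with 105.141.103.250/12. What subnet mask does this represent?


/12 means 12 network bits, 20 host bits
Binary: 11111111111100000000000000000000
Mask: 255.240.0.0


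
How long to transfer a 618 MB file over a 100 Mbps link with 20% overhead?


Effective throughput = 100 * (1 - 20/100) = 80 Mbps
File size in Mb = 618 * 8 = 4944 Mb
Time = 4944 / 80
Time = 61.8 seconds


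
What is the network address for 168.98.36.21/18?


IP:   10101000.01100010.00100100.00010101
Mask: 11111111.11111111.11000000.00000000
AND operation:
Net:  10101000.01100010.00000000.00000000
Network: 168.98.0.0/18


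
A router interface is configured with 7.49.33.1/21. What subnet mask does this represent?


/21 means 21 network bits, 11 host bits
Binary: 11111111111111111111100000000000
Mask: 255.255.248.0


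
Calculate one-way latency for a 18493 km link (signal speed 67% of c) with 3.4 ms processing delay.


Speed = 0.67 * 3e5 km/s = 201000 km/s
Propagation delay = 18493 / 201000 = 0.092 s = 92.005 ms
Processing delay = 3.4 ms
Total one-way latency = 95.405 ms


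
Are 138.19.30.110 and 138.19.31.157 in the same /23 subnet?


Mask: 255.255.254.0
138.19.30.110 AND mask = 138.19.30.0
138.19.31.157 AND mask = 138.19.30.0
Yes, same subnet (138.19.30.0)


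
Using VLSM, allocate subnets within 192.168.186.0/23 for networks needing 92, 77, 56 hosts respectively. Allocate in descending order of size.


92 hosts -> /25 (126 usable): 192.168.186.0/25
77 hosts -> /25 (126 usable): 192.168.186.128/25
56 hosts -> /26 (62 usable): 192.168.187.0/26
Allocation: 192.168.186.0/25 (92 hosts, 126 usable); 192.168.186.128/25 (77 hosts, 126 usable); 192.168.187.0/26 (56 hosts, 62 usable)


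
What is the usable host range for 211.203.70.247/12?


Network: 211.192.0.0
Broadcast: 211.207.255.255
First usable = network + 1
Last usable = broadcast - 1
Range: 211.192.0.1 to 211.207.255.254


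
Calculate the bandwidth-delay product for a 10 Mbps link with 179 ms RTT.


BDP = bandwidth * RTT
= 10 Mbps * 179 ms
= 10 * 1e6 * 179 / 1000 bits
= 1790000 bits
= 223750 bytes
= 218.5059 KB
BDP = 1790000 bits (223750 bytes)


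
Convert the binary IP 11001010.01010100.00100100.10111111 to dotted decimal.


11001010 = 202
01010100 = 84
00100100 = 36
10111111 = 191
IP: 202.84.36.191


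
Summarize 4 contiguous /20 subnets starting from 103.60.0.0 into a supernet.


Original prefix: /20
Number of subnets: 4 = 2^2
New prefix = 20 - 2 = 18
Supernet: 103.60.0.0/18


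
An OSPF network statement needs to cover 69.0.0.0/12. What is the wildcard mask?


Subnet mask: 255.240.0.0
Wildcard = 255.255.255.255 - subnet mask
255 - 255 = 0
255 - 240 = 15
255 - 0 = 255
255 - 0 = 255
Wildcard: 0.15.255.255


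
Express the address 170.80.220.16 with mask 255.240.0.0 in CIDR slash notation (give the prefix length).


Binary: 11111111.11110000.00000000.00000000
Count leading 1s
Prefix: /12


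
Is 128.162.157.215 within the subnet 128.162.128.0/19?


Subnet network: 128.162.128.0
Test IP AND mask: 128.162.128.0
Yes, 128.162.157.215 is in 128.162.128.0/19


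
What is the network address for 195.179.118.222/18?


IP:   11000011.10110011.01110110.11011110
Mask: 11111111.11111111.11000000.00000000
AND operation:
Net:  11000011.10110011.01000000.00000000
Network: 195.179.64.0/18


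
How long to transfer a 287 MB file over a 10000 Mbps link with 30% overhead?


Effective throughput = 10000 * (1 - 30/100) = 7000 Mbps
File size in Mb = 287 * 8 = 2296 Mb
Time = 2296 / 7000
Time = 0.328 seconds


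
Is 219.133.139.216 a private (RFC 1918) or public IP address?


RFC 1918 private ranges:
  10.0.0.0/8 (10.0.0.0 - 10.255.255.255)
  172.16.0.0/12 (172.16.0.0 - 172.31.255.255)
  192.168.0.0/16 (192.168.0.0 - 192.168.255.255)
Public (not in any RFC 1918 range)


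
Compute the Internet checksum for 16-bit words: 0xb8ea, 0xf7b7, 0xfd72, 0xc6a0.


Sum all words (with carry folding):
+ 0xb8ea = 0xb8ea
+ 0xf7b7 = 0xb0a2
+ 0xfd72 = 0xae15
+ 0xc6a0 = 0x74b6
One's complement: ~0x74b6
Checksum = 0x8b49


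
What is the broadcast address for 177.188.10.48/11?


Network: 177.160.0.0/11
Host bits = 21
Set all host bits to 1:
Broadcast: 177.191.255.255


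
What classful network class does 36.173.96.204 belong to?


First octet: 36
Binary: 00100100
0xxxxxxx -> Class A (1-126)
Class A, default mask 255.0.0.0 (/8)


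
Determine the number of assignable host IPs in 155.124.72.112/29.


Host bits = 32 - 29 = 3
Total addresses = 2^3 = 8
Usable = total - 2 (network and broadcast)
Usable hosts: 6


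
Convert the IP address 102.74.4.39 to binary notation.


102 = 01100110
74 = 01001010
4 = 00000100
39 = 00100111
Binary: 01100110.01001010.00000100.00100111


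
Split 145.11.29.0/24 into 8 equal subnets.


New prefix = 24 + 3 = 27
Each subnet has 32 addresses
  145.11.29.0/27
  145.11.29.32/27
  145.11.29.64/27
  145.11.29.96/27
  145.11.29.128/27
  145.11.29.160/27
  145.11.29.192/27
  145.11.29.224/27
Subnets: 145.11.29.0/27, 145.11.29.32/27, 145.11.29.64/27, 145.11.29.96/27, 145.11.29.128/27, 145.11.29.160/27, 145.11.29.192/27, 145.11.29.224/27


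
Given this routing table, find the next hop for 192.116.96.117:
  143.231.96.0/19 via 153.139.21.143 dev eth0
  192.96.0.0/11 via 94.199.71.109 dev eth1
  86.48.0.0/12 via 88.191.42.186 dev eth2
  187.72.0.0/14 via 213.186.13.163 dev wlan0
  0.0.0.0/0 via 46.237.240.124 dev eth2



Longest prefix match for 192.116.96.117:
  /19 143.231.96.0: no
  /11 192.96.0.0: MATCH
  /12 86.48.0.0: no
  /14 187.72.0.0: no
  /0 0.0.0.0: MATCH
Selected: next-hop 94.199.71.109 via eth1 (matched /11)


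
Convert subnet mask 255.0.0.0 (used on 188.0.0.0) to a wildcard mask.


Subnet mask: 255.0.0.0
Wildcard = 255.255.255.255 - subnet mask
255 - 255 = 0
255 - 0 = 255
255 - 0 = 255
255 - 0 = 255
Wildcard: 0.255.255.255


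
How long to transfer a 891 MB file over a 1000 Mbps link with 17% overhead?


Effective throughput = 1000 * (1 - 17/100) = 830 Mbps
File size in Mb = 891 * 8 = 7128 Mb
Time = 7128 / 830
Time = 8.588 seconds


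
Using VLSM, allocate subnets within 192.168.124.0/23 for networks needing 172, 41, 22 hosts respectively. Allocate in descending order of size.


172 hosts -> /24 (254 usable): 192.168.124.0/24
41 hosts -> /26 (62 usable): 192.168.125.0/26
22 hosts -> /27 (30 usable): 192.168.125.64/27
Allocation: 192.168.124.0/24 (172 hosts, 254 usable); 192.168.125.0/26 (41 hosts, 62 usable); 192.168.125.64/27 (22 hosts, 30 usable)


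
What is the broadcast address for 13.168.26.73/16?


Network: 13.168.0.0/16
Host bits = 16
Set all host bits to 1:
Broadcast: 13.168.255.255


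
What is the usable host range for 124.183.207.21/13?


Network: 124.176.0.0
Broadcast: 124.183.255.255
First usable = network + 1
Last usable = broadcast - 1
Range: 124.176.0.1 to 124.183.255.254


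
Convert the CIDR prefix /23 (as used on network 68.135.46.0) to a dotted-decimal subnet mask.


/23 means 23 network bits, 9 host bits
Binary: 11111111111111111111111000000000
Mask: 255.255.254.0


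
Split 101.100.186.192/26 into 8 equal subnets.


New prefix = 26 + 3 = 29
Each subnet has 8 addresses
  101.100.186.192/29
  101.100.186.200/29
  101.100.186.208/29
  101.100.186.216/29
  101.100.186.224/29
  101.100.186.232/29
  101.100.186.240/29
  101.100.186.248/29
Subnets: 101.100.186.192/29, 101.100.186.200/29, 101.100.186.208/29, 101.100.186.216/29, 101.100.186.224/29, 101.100.186.232/29, 101.100.186.240/29, 101.100.186.248/29


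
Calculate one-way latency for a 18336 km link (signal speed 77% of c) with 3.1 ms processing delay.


Speed = 0.77 * 3e5 km/s = 231000 km/s
Propagation delay = 18336 / 231000 = 0.0794 s = 79.3766 ms
Processing delay = 3.1 ms
Total one-way latency = 82.4766 ms


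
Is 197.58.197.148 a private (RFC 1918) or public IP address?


RFC 1918 private ranges:
  10.0.0.0/8 (10.0.0.0 - 10.255.255.255)
  172.16.0.0/12 (172.16.0.0 - 172.31.255.255)
  192.168.0.0/16 (192.168.0.0 - 192.168.255.255)
Public (not in any RFC 1918 range)


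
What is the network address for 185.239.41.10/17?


IP:   10111001.11101111.00101001.00001010
Mask: 11111111.11111111.10000000.00000000
AND operation:
Net:  10111001.11101111.00000000.00000000
Network: 185.239.0.0/17


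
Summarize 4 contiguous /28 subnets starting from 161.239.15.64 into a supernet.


Original prefix: /28
Number of subnets: 4 = 2^2
New prefix = 28 - 2 = 26
Supernet: 161.239.15.64/26


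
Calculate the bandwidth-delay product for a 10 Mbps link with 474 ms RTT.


BDP = bandwidth * RTT
= 10 Mbps * 474 ms
= 10 * 1e6 * 474 / 1000 bits
= 4740000 bits
= 592500 bytes
= 578.6133 KB
BDP = 4740000 bits (592500 bytes)


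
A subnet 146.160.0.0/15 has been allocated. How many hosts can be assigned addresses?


Host bits = 32 - 15 = 17
Total addresses = 2^17 = 131072
Usable = total - 2 (network and broadcast)
Usable hosts: 131070


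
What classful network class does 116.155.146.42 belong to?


First octet: 116
Binary: 01110100
0xxxxxxx -> Class A (1-126)
Class A, default mask 255.0.0.0 (/8)


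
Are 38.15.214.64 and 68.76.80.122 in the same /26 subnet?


Mask: 255.255.255.192
38.15.214.64 AND mask = 38.15.214.64
68.76.80.122 AND mask = 68.76.80.64
No, different subnets (38.15.214.64 vs 68.76.80.64)


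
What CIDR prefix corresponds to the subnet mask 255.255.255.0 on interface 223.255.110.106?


Binary: 11111111.11111111.11111111.00000000
Count leading 1s
Prefix: /24


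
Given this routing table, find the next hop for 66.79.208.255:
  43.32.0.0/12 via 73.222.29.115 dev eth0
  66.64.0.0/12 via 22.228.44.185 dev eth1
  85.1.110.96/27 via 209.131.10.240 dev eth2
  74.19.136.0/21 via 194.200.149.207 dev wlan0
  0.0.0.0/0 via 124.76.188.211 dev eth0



Longest prefix match for 66.79.208.255:
  /12 43.32.0.0: no
  /12 66.64.0.0: MATCH
  /27 85.1.110.96: no
  /21 74.19.136.0: no
  /0 0.0.0.0: MATCH
Selected: next-hop 22.228.44.185 via eth1 (matched /12)


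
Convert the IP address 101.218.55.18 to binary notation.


101 = 01100101
218 = 11011010
55 = 00110111
18 = 00010010
Binary: 01100101.11011010.00110111.00010010


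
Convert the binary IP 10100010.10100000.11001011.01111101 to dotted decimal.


10100010 = 162
10100000 = 160
11001011 = 203
01111101 = 125
IP: 162.160.203.125


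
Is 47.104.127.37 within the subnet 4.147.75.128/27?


Subnet network: 4.147.75.128
Test IP AND mask: 47.104.127.32
No, 47.104.127.37 is not in 4.147.75.128/27


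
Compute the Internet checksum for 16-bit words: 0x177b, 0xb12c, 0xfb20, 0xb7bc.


Sum all words (with carry folding):
+ 0x177b = 0x177b
+ 0xb12c = 0xc8a7
+ 0xfb20 = 0xc3c8
+ 0xb7bc = 0x7b85
One's complement: ~0x7b85
Checksum = 0x847a


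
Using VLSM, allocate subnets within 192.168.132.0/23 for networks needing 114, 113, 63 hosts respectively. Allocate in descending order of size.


114 hosts -> /25 (126 usable): 192.168.132.0/25
113 hosts -> /25 (126 usable): 192.168.132.128/25
63 hosts -> /25 (126 usable): 192.168.133.0/25
Allocation: 192.168.132.0/25 (114 hosts, 126 usable); 192.168.132.128/25 (113 hosts, 126 usable); 192.168.133.0/25 (63 hosts, 126 usable)


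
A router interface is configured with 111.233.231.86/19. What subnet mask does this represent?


/19 means 19 network bits, 13 host bits
Binary: 11111111111111111110000000000000
Mask: 255.255.224.0


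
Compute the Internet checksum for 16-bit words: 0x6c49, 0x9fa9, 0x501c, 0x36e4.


Sum all words (with carry folding):
+ 0x6c49 = 0x6c49
+ 0x9fa9 = 0x0bf3
+ 0x501c = 0x5c0f
+ 0x36e4 = 0x92f3
One's complement: ~0x92f3
Checksum = 0x6d0c


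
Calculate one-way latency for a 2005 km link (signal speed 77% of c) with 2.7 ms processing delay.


Speed = 0.77 * 3e5 km/s = 231000 km/s
Propagation delay = 2005 / 231000 = 0.0087 s = 8.6797 ms
Processing delay = 2.7 ms
Total one-way latency = 11.3797 ms


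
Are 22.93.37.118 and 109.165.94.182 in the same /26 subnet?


Mask: 255.255.255.192
22.93.37.118 AND mask = 22.93.37.64
109.165.94.182 AND mask = 109.165.94.128
No, different subnets (22.93.37.64 vs 109.165.94.128)


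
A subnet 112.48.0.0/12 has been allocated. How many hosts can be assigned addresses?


Host bits = 32 - 12 = 20
Total addresses = 2^20 = 1048576
Usable = total - 2 (network and broadcast)
Usable hosts: 1048574


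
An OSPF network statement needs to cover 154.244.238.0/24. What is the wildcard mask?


Subnet mask: 255.255.255.0
Wildcard = 255.255.255.255 - subnet mask
255 - 255 = 0
255 - 255 = 0
255 - 255 = 0
255 - 0 = 255
Wildcard: 0.0.0.255


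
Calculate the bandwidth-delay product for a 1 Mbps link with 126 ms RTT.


BDP = bandwidth * RTT
= 1 Mbps * 126 ms
= 1 * 1e6 * 126 / 1000 bits
= 126000 bits
= 15750 bytes
= 15.3809 KB
BDP = 126000 bits (15750 bytes)


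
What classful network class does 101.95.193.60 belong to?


First octet: 101
Binary: 01100101
0xxxxxxx -> Class A (1-126)
Class A, default mask 255.0.0.0 (/8)


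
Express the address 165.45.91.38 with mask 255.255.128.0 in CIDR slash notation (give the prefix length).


Binary: 11111111.11111111.10000000.00000000
Count leading 1s
Prefix: /17


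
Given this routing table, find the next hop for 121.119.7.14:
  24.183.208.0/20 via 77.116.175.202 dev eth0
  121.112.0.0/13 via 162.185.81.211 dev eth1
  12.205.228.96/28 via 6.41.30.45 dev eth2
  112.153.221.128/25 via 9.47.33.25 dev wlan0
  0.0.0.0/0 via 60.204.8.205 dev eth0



Longest prefix match for 121.119.7.14:
  /20 24.183.208.0: no
  /13 121.112.0.0: MATCH
  /28 12.205.228.96: no
  /25 112.153.221.128: no
  /0 0.0.0.0: MATCH
Selected: next-hop 162.185.81.211 via eth1 (matched /13)


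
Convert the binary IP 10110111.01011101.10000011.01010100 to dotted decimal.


10110111 = 183
01011101 = 93
10000011 = 131
01010100 = 84
IP: 183.93.131.84


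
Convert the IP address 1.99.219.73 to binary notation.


1 = 00000001
99 = 01100011
219 = 11011011
73 = 01001001
Binary: 00000001.01100011.11011011.01001001


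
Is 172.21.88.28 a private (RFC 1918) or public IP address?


RFC 1918 private ranges:
  10.0.0.0/8 (10.0.0.0 - 10.255.255.255)
  172.16.0.0/12 (172.16.0.0 - 172.31.255.255)
  192.168.0.0/16 (192.168.0.0 - 192.168.255.255)
Private (in 172.16.0.0/12)


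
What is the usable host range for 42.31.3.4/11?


Network: 42.0.0.0
Broadcast: 42.31.255.255
First usable = network + 1
Last usable = broadcast - 1
Range: 42.0.0.1 to 42.31.255.254


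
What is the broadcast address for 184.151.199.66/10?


Network: 184.128.0.0/10
Host bits = 22
Set all host bits to 1:
Broadcast: 184.191.255.255


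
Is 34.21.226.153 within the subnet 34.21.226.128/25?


Subnet network: 34.21.226.128
Test IP AND mask: 34.21.226.128
Yes, 34.21.226.153 is in 34.21.226.128/25


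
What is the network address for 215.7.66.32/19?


IP:   11010111.00000111.01000010.00100000
Mask: 11111111.11111111.11100000.00000000
AND operation:
Net:  11010111.00000111.01000000.00000000
Network: 215.7.64.0/19


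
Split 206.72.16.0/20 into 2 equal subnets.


New prefix = 20 + 1 = 21
Each subnet has 2048 addresses
  206.72.16.0/21
  206.72.24.0/21
Subnets: 206.72.16.0/21, 206.72.24.0/21


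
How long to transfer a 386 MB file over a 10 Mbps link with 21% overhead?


Effective throughput = 10 * (1 - 21/100) = 7.9 Mbps
File size in Mb = 386 * 8 = 3088 Mb
Time = 3088 / 7.9
Time = 390.8861 seconds


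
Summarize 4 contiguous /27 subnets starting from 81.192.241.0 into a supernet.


Original prefix: /27
Number of subnets: 4 = 2^2
New prefix = 27 - 2 = 25
Supernet: 81.192.241.0/25


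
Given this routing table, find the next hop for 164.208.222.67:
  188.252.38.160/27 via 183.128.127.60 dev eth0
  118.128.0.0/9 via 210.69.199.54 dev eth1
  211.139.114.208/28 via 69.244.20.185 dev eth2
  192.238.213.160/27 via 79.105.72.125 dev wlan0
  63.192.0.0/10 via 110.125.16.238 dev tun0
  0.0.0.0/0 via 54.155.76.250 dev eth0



Longest prefix match for 164.208.222.67:
  /27 188.252.38.160: no
  /9 118.128.0.0: no
  /28 211.139.114.208: no
  /27 192.238.213.160: no
  /10 63.192.0.0: no
  /0 0.0.0.0: MATCH
Selected: next-hop 54.155.76.250 via eth0 (matched /0)


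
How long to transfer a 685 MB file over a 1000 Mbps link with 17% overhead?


Effective throughput = 1000 * (1 - 17/100) = 830 Mbps
File size in Mb = 685 * 8 = 5480 Mb
Time = 5480 / 830
Time = 6.6024 seconds


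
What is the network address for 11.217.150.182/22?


IP:   00001011.11011001.10010110.10110110
Mask: 11111111.11111111.11111100.00000000
AND operation:
Net:  00001011.11011001.10010100.00000000
Network: 11.217.148.0/22


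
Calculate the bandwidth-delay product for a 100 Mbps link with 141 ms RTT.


BDP = bandwidth * RTT
= 100 Mbps * 141 ms
= 100 * 1e6 * 141 / 1000 bits
= 14100000 bits
= 1762500 bytes
= 1721.1914 KB
BDP = 14100000 bits (1762500 bytes)


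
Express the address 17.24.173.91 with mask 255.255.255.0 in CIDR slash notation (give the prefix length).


Binary: 11111111.11111111.11111111.00000000
Count leading 1s
Prefix: /24


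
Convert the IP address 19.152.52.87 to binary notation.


19 = 00010011
152 = 10011000
52 = 00110100
87 = 01010111
Binary: 00010011.10011000.00110100.01010111


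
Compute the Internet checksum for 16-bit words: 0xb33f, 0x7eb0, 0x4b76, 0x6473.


Sum all words (with carry folding):
+ 0xb33f = 0xb33f
+ 0x7eb0 = 0x31f0
+ 0x4b76 = 0x7d66
+ 0x6473 = 0xe1d9
One's complement: ~0xe1d9
Checksum = 0x1e26


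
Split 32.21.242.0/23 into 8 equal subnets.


New prefix = 23 + 3 = 26
Each subnet has 64 addresses
  32.21.242.0/26
  32.21.242.64/26
  32.21.242.128/26
  32.21.242.192/26
  32.21.243.0/26
  32.21.243.64/26
  32.21.243.128/26
  32.21.243.192/26
Subnets: 32.21.242.0/26, 32.21.242.64/26, 32.21.242.128/26, 32.21.242.192/26, 32.21.243.0/26, 32.21.243.64/26, 32.21.243.128/26, 32.21.243.192/26


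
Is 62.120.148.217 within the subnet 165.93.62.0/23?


Subnet network: 165.93.62.0
Test IP AND mask: 62.120.148.0
No, 62.120.148.217 is not in 165.93.62.0/23


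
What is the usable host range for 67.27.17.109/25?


Network: 67.27.17.0
Broadcast: 67.27.17.127
First usable = network + 1
Last usable = broadcast - 1
Range: 67.27.17.1 to 67.27.17.126


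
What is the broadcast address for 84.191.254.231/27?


Network: 84.191.254.224/27
Host bits = 5
Set all host bits to 1:
Broadcast: 84.191.254.255


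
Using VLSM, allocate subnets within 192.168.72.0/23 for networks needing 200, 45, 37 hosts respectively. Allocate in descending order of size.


200 hosts -> /24 (254 usable): 192.168.72.0/24
45 hosts -> /26 (62 usable): 192.168.73.0/26
37 hosts -> /26 (62 usable): 192.168.73.64/26
Allocation: 192.168.72.0/24 (200 hosts, 254 usable); 192.168.73.0/26 (45 hosts, 62 usable); 192.168.73.64/26 (37 hosts, 62 usable)


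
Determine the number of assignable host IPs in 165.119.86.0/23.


Host bits = 32 - 23 = 9
Total addresses = 2^9 = 512
Usable = total - 2 (network and broadcast)
Usable hosts: 510


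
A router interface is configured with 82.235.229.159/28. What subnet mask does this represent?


/28 means 28 network bits, 4 host bits
Binary: 11111111111111111111111111110000
Mask: 255.255.255.240


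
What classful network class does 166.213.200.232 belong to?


First octet: 166
Binary: 10100110
10xxxxxx -> Class B (128-191)
Class B, default mask 255.255.0.0 (/16)


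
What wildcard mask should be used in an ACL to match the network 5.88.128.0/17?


Subnet mask: 255.255.128.0
Wildcard = 255.255.255.255 - subnet mask
255 - 255 = 0
255 - 255 = 0
255 - 128 = 127
255 - 0 = 255
Wildcard: 0.0.127.255


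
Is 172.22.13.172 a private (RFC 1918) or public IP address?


RFC 1918 private ranges:
  10.0.0.0/8 (10.0.0.0 - 10.255.255.255)
  172.16.0.0/12 (172.16.0.0 - 172.31.255.255)
  192.168.0.0/16 (192.168.0.0 - 192.168.255.255)
Private (in 172.16.0.0/12)


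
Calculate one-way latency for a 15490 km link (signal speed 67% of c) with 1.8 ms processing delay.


Speed = 0.67 * 3e5 km/s = 201000 km/s
Propagation delay = 15490 / 201000 = 0.0771 s = 77.0647 ms
Processing delay = 1.8 ms
Total one-way latency = 78.8647 ms


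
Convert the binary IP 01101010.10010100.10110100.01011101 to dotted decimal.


01101010 = 106
10010100 = 148
10110100 = 180
01011101 = 93
IP: 106.148.180.93


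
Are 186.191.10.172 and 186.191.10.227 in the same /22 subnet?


Mask: 255.255.252.0
186.191.10.172 AND mask = 186.191.8.0
186.191.10.227 AND mask = 186.191.8.0
Yes, same subnet (186.191.8.0)


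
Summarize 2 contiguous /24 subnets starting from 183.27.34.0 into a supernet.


Original prefix: /24
Number of subnets: 2 = 2^1
New prefix = 24 - 1 = 23
Supernet: 183.27.34.0/23


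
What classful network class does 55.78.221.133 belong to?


First octet: 55
Binary: 00110111
0xxxxxxx -> Class A (1-126)
Class A, default mask 255.0.0.0 (/8)


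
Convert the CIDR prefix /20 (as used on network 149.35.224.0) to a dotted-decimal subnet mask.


/20 means 20 network bits, 12 host bits
Binary: 11111111111111111111000000000000
Mask: 255.255.240.0


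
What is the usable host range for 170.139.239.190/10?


Network: 170.128.0.0
Broadcast: 170.191.255.255
First usable = network + 1
Last usable = broadcast - 1
Range: 170.128.0.1 to 170.191.255.254


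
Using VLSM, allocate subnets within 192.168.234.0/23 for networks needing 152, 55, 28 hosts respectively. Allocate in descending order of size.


152 hosts -> /24 (254 usable): 192.168.234.0/24
55 hosts -> /26 (62 usable): 192.168.235.0/26
28 hosts -> /27 (30 usable): 192.168.235.64/27
Allocation: 192.168.234.0/24 (152 hosts, 254 usable); 192.168.235.0/26 (55 hosts, 62 usable); 192.168.235.64/27 (28 hosts, 30 usable)


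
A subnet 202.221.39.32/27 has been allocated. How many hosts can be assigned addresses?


Host bits = 32 - 27 = 5
Total addresses = 2^5 = 32
Usable = total - 2 (network and broadcast)
Usable hosts: 30


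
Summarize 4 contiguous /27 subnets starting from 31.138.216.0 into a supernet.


Original prefix: /27
Number of subnets: 4 = 2^2
New prefix = 27 - 2 = 25
Supernet: 31.138.216.0/25


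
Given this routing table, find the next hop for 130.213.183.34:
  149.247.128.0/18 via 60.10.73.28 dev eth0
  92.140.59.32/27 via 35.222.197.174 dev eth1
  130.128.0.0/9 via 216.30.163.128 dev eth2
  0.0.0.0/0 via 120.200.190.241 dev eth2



Longest prefix match for 130.213.183.34:
  /18 149.247.128.0: no
  /27 92.140.59.32: no
  /9 130.128.0.0: MATCH
  /0 0.0.0.0: MATCH
Selected: next-hop 216.30.163.128 via eth2 (matched /9)


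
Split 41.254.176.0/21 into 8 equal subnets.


New prefix = 21 + 3 = 24
Each subnet has 256 addresses
  41.254.176.0/24
  41.254.177.0/24
  41.254.178.0/24
  41.254.179.0/24
  41.254.180.0/24
  41.254.181.0/24
  41.254.182.0/24
  41.254.183.0/24
Subnets: 41.254.176.0/24, 41.254.177.0/24, 41.254.178.0/24, 41.254.179.0/24, 41.254.180.0/24, 41.254.181.0/24, 41.254.182.0/24, 41.254.183.0/24


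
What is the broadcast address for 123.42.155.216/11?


Network: 123.32.0.0/11
Host bits = 21
Set all host bits to 1:
Broadcast: 123.63.255.255


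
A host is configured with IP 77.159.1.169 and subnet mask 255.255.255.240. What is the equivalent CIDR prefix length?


Binary: 11111111.11111111.11111111.11110000
Count leading 1s
Prefix: /28


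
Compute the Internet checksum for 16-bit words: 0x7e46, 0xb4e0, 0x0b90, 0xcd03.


Sum all words (with carry folding):
+ 0x7e46 = 0x7e46
+ 0xb4e0 = 0x3327
+ 0x0b90 = 0x3eb7
+ 0xcd03 = 0x0bbb
One's complement: ~0x0bbb
Checksum = 0xf444


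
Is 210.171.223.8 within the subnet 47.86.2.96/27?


Subnet network: 47.86.2.96
Test IP AND mask: 210.171.223.0
No, 210.171.223.8 is not in 47.86.2.96/27


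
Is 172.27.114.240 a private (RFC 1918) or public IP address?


RFC 1918 private ranges:
  10.0.0.0/8 (10.0.0.0 - 10.255.255.255)
  172.16.0.0/12 (172.16.0.0 - 172.31.255.255)
  192.168.0.0/16 (192.168.0.0 - 192.168.255.255)
Private (in 172.16.0.0/12)


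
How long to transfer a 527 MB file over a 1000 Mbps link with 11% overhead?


Effective throughput = 1000 * (1 - 11/100) = 890 Mbps
File size in Mb = 527 * 8 = 4216 Mb
Time = 4216 / 890
Time = 4.7371 seconds


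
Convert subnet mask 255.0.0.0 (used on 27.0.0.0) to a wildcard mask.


Subnet mask: 255.0.0.0
Wildcard = 255.255.255.255 - subnet mask
255 - 255 = 0
255 - 0 = 255
255 - 0 = 255
255 - 0 = 255
Wildcard: 0.255.255.255


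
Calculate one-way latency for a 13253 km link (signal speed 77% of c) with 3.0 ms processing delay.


Speed = 0.77 * 3e5 km/s = 231000 km/s
Propagation delay = 13253 / 231000 = 0.0574 s = 57.3723 ms
Processing delay = 3.0 ms
Total one-way latency = 60.3723 ms


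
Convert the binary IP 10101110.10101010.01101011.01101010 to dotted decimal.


10101110 = 174
10101010 = 170
01101011 = 107
01101010 = 106
IP: 174.170.107.106


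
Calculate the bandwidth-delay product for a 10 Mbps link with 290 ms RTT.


BDP = bandwidth * RTT
= 10 Mbps * 290 ms
= 10 * 1e6 * 290 / 1000 bits
= 2900000 bits
= 362500 bytes
= 354.0039 KB
BDP = 2900000 bits (362500 bytes)


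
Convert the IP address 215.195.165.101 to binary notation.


215 = 11010111
195 = 11000011
165 = 10100101
101 = 01100101
Binary: 11010111.11000011.10100101.01100101


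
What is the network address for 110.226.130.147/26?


IP:   01101110.11100010.10000010.10010011
Mask: 11111111.11111111.11111111.11000000
AND operation:
Net:  01101110.11100010.10000010.10000000
Network: 110.226.130.128/26


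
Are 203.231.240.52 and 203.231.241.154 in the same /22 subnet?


Mask: 255.255.252.0
203.231.240.52 AND mask = 203.231.240.0
203.231.241.154 AND mask = 203.231.240.0
Yes, same subnet (203.231.240.0)


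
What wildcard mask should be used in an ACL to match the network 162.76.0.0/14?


Subnet mask: 255.252.0.0
Wildcard = 255.255.255.255 - subnet mask
255 - 255 = 0
255 - 252 = 3
255 - 0 = 255
255 - 0 = 255
Wildcard: 0.3.255.255


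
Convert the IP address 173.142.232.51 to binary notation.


173 = 10101101
142 = 10001110
232 = 11101000
51 = 00110011
Binary: 10101101.10001110.11101000.00110011


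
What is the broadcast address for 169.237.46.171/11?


Network: 169.224.0.0/11
Host bits = 21
Set all host bits to 1:
Broadcast: 169.255.255.255


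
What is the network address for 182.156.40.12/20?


IP:   10110110.10011100.00101000.00001100
Mask: 11111111.11111111.11110000.00000000
AND operation:
Net:  10110110.10011100.00100000.00000000
Network: 182.156.32.0/20


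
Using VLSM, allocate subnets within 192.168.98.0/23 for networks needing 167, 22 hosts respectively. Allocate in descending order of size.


167 hosts -> /24 (254 usable): 192.168.98.0/24
22 hosts -> /27 (30 usable): 192.168.99.0/27
Allocation: 192.168.98.0/24 (167 hosts, 254 usable); 192.168.99.0/27 (22 hosts, 30 usable)


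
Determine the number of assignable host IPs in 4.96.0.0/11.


Host bits = 32 - 11 = 21
Total addresses = 2^21 = 2097152
Usable = total - 2 (network and broadcast)
Usable hosts: 2097150


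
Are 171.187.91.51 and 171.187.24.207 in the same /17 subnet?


Mask: 255.255.128.0
171.187.91.51 AND mask = 171.187.0.0
171.187.24.207 AND mask = 171.187.0.0
Yes, same subnet (171.187.0.0)


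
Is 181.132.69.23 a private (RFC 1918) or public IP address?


RFC 1918 private ranges:
  10.0.0.0/8 (10.0.0.0 - 10.255.255.255)
  172.16.0.0/12 (172.16.0.0 - 172.31.255.255)
  192.168.0.0/16 (192.168.0.0 - 192.168.255.255)
Public (not in any RFC 1918 range)


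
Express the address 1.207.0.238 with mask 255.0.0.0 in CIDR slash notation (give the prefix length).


Binary: 11111111.00000000.00000000.00000000
Count leading 1s
Prefix: /8


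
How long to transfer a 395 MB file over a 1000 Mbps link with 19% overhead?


Effective throughput = 1000 * (1 - 19/100) = 810 Mbps
File size in Mb = 395 * 8 = 3160 Mb
Time = 3160 / 810
Time = 3.9012 seconds


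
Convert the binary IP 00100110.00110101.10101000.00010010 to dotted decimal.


00100110 = 38
00110101 = 53
10101000 = 168
00010010 = 18
IP: 38.53.168.18


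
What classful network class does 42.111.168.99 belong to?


First octet: 42
Binary: 00101010
0xxxxxxx -> Class A (1-126)
Class A, default mask 255.0.0.0 (/8)


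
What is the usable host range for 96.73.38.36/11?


Network: 96.64.0.0
Broadcast: 96.95.255.255
First usable = network + 1
Last usable = broadcast - 1
Range: 96.64.0.1 to 96.95.255.254


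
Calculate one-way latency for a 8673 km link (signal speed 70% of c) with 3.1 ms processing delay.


Speed = 0.7 * 3e5 km/s = 210000 km/s
Propagation delay = 8673 / 210000 = 0.0413 s = 41.3 ms
Processing delay = 3.1 ms
Total one-way latency = 44.4 ms


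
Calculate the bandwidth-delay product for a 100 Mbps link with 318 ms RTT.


BDP = bandwidth * RTT
= 100 Mbps * 318 ms
= 100 * 1e6 * 318 / 1000 bits
= 31800000 bits
= 3975000 bytes
= 3881.8359 KB
BDP = 31800000 bits (3975000 bytes)


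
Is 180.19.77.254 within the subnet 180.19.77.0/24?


Subnet network: 180.19.77.0
Test IP AND mask: 180.19.77.0
Yes, 180.19.77.254 is in 180.19.77.0/24


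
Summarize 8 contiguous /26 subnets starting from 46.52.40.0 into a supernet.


Original prefix: /26
Number of subnets: 8 = 2^3
New prefix = 26 - 3 = 23
Supernet: 46.52.40.0/23


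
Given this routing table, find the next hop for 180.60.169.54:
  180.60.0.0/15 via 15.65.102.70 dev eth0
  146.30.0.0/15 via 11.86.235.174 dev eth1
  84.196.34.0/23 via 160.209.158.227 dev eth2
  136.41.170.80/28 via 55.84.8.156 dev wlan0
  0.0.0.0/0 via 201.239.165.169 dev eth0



Longest prefix match for 180.60.169.54:
  /15 180.60.0.0: MATCH
  /15 146.30.0.0: no
  /23 84.196.34.0: no
  /28 136.41.170.80: no
  /0 0.0.0.0: MATCH
Selected: next-hop 15.65.102.70 via eth0 (matched /15)


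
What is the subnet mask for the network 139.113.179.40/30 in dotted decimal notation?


/30 means 30 network bits, 2 host bits
Binary: 11111111111111111111111111111100
Mask: 255.255.255.252


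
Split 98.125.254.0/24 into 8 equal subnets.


New prefix = 24 + 3 = 27
Each subnet has 32 addresses
  98.125.254.0/27
  98.125.254.32/27
  98.125.254.64/27
  98.125.254.96/27
  98.125.254.128/27
  98.125.254.160/27
  98.125.254.192/27
  98.125.254.224/27
Subnets: 98.125.254.0/27, 98.125.254.32/27, 98.125.254.64/27, 98.125.254.96/27, 98.125.254.128/27, 98.125.254.160/27, 98.125.254.192/27, 98.125.254.224/27


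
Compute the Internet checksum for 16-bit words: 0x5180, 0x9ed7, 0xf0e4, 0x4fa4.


Sum all words (with carry folding):
+ 0x5180 = 0x5180
+ 0x9ed7 = 0xf057
+ 0xf0e4 = 0xe13c
+ 0x4fa4 = 0x30e1
One's complement: ~0x30e1
Checksum = 0xcf1e


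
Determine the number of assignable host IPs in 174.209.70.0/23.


Host bits = 32 - 23 = 9
Total addresses = 2^9 = 512
Usable = total - 2 (network and broadcast)
Usable hosts: 510


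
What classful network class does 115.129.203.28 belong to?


First octet: 115
Binary: 01110011
0xxxxxxx -> Class A (1-126)
Class A, default mask 255.0.0.0 (/8)


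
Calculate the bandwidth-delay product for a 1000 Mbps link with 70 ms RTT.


BDP = bandwidth * RTT
= 1000 Mbps * 70 ms
= 1000 * 1e6 * 70 / 1000 bits
= 70000000 bits
= 8750000 bytes
= 8544.9219 KB
BDP = 70000000 bits (8750000 bytes)


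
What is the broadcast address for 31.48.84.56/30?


Network: 31.48.84.56/30
Host bits = 2
Set all host bits to 1:
Broadcast: 31.48.84.59


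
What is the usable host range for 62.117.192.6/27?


Network: 62.117.192.0
Broadcast: 62.117.192.31
First usable = network + 1
Last usable = broadcast - 1
Range: 62.117.192.1 to 62.117.192.30


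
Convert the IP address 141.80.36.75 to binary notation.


141 = 10001101
80 = 01010000
36 = 00100100
75 = 01001011
Binary: 10001101.01010000.00100100.01001011


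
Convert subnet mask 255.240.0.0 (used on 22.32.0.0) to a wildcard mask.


Subnet mask: 255.240.0.0
Wildcard = 255.255.255.255 - subnet mask
255 - 255 = 0
255 - 240 = 15
255 - 0 = 255
255 - 0 = 255
Wildcard: 0.15.255.255


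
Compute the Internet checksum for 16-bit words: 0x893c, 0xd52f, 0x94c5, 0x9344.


Sum all words (with carry folding):
+ 0x893c = 0x893c
+ 0xd52f = 0x5e6c
+ 0x94c5 = 0xf331
+ 0x9344 = 0x8676
One's complement: ~0x8676
Checksum = 0x7989


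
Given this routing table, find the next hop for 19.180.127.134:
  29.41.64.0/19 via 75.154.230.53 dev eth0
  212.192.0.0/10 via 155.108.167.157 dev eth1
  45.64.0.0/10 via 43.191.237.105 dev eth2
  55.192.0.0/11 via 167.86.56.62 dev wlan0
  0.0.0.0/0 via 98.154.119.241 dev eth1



Longest prefix match for 19.180.127.134:
  /19 29.41.64.0: no
  /10 212.192.0.0: no
  /10 45.64.0.0: no
  /11 55.192.0.0: no
  /0 0.0.0.0: MATCH
Selected: next-hop 98.154.119.241 via eth1 (matched /0)
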